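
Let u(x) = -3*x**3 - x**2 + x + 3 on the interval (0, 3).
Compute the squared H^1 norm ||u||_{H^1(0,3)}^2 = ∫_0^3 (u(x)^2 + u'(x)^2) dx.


||u||_{H^1}^2 = 259926/35

The H^1 norm (squared) on an interval (0, L) is
  ||u||_{H^1}^2 = ∫_0^L u(x)^2 dx + ∫_0^L u'(x)^2 dx.
Compute u'(x) = -9*x**2 - 2*x + 1.
Then u(x)^2 = 9*x**6 + 6*x**5 - 5*x**4 - 20*x**3 - 5*x**2 + 6*x + 9 and u'(x)^2 = 81*x**4 + 36*x**3 - 14*x**2 - 4*x + 1.
Integrate each monomial from 0 to 3 using ∫_0^3 c·x^n dx = c·3^(n+1)/(n+1):
  ∫_0^3 u(x)^2 dx = ∫_0^3 (9*x^6 + 6*x^5 - 5*x^4 - 20*x^3 - 5*x^2 + 6*x + 9) dx. Term by term:
    ∫_0^3 9*x^6 dx = 19683/7;  ∫_0^3 6*x^5 dx = 729;  ∫_0^3 -5*x^4 dx = -243;
    ∫_0^3 -20*x^3 dx = -405;  ∫_0^3 -5*x^2 dx = -45;  ∫_0^3 6*x dx = 27;
    ∫_0^3 9 dx = 27.
  Sum: 19683/7 + 729 − 243 − 405 − 45 + 27 + 27 = 20313/7.
  ∫_0^3 u'(x)^2 dx = ∫_0^3 (81*x^4 + 36*x^3 - 14*x^2 - 4*x + 1) dx. Term by term:
    ∫_0^3 81*x^4 dx = 19683/5;  ∫_0^3 36*x^3 dx = 729;  ∫_0^3 -14*x^2 dx = -126;
    ∫_0^3 -4*x dx = -18;  ∫_0^3 1 dx = 3.
  Sum: 19683/5 + 729 − 126 − 18 + 3 = 22623/5.
Adding: ||u||_{H^1}^2 = 20313/7 + 22623/5 = 259926/35.


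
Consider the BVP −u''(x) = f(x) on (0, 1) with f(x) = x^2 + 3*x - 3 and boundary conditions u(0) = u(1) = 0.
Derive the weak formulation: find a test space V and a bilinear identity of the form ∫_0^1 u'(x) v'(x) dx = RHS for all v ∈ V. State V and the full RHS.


V = H^1_0(0, 1) (so v(0) = v(1) = 0); weak form: ∫_0^1 u'v' dx = ∫_0^1 (x^2 + 3*x - 3) v dx for all v ∈ V.

Multiply both sides by a test function v and integrate from 0 to 1:
  ∫_0^1 −u''(x) v(x) dx = ∫_0^1 f(x) v(x) dx.
Integrate the LHS by parts once:
  ∫_0^1 −u'' v dx = −[u'(x) v(x)]_0^1 + ∫_0^1 u'(x) v'(x) dx.
Thus ∫_0^1 u'(x) v'(x) dx = ∫_0^1 f(x) v(x) dx + [u'(x) v(x)]_0^1.
Choose V so that boundary terms are either known or forced to vanish.
u is Dirichlet: u(0) = u(1) = 0. Let V = H^1_0(0, 1); then v(0) = v(1) = 0, and [u' v]_0^1 = 0.
Weak formulation: find u (satisfying any essential BC) such that ∫_0^1 u'(x) v'(x) dx = ∫_0^1 f v dx for all v ∈ V.
Substituting f(x) = x^2 + 3*x - 3, the right-hand side is ∫_0^1 (x^2 + 3*x - 3) v dx.


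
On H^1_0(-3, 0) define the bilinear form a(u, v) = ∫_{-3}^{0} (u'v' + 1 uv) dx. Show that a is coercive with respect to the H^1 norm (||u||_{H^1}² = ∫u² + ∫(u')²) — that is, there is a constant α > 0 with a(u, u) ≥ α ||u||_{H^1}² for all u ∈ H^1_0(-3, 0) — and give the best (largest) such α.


α = 1

Coercivity of a(·,·) on H^1_0(-3, 0) means a(u, u) ≥ α ||u||_{H^1}² for every u ∈ H^1_0.
The interval has length L = 3, and Poincaré/coercivity depend only on L. Here a(u, u) = ∫(u')² + (1)·∫u².
Here c = 1 ≥ 1, so a(u,u) = ∫(u')² + c∫u² ≥ ∫(u')² + ∫u² = ||u||_{H^1}², i.e. α = 1 works. No larger α is possible: a(u,u) ≥ α||u||_{H^1}² means (1−α)∫(u')² ≥ (α−c)∫u², and for the modes u_n = sin(nπ(x−x₀)/L) (x₀ the left endpoint) one has ∫u_n²/∫(u_n')² = (L/(nπ))² → 0, so a(u_n,u_n)/||u_n||_{H^1}² → 1. Hence the optimal constant is α = 1.
Therefore α = 1.


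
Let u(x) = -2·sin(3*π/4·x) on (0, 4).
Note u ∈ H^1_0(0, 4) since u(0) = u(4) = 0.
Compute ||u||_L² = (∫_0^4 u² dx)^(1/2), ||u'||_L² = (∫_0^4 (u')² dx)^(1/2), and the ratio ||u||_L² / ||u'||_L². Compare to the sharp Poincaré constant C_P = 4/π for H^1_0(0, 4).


||u||_L² / ||u'||_L² = 4/(3*π) < C_P = 4/π.

u(x) = -2·sin(3*π/4·x), so u'(x) = -3*π*cos(3*π*x/4)/2.
Writing u(x) = A·sin(kπx/L) with A = -2 and k = 3, use ∫_0^L sin²(kπx/L) dx = L/2 and ∫_0^L cos²(kπx/L) dx = L/2.
u² = 4·sin²(3*π/4·x) and (u')² = 9*π^2/4·cos²(3*π/4·x), and each of sin², cos² integrates to L/2 = 2 over (0, 4).
∫_0^4 u² dx = 8, so ||u||_L² = 2*sqrt(2).
∫_0^4 (u')² dx = 9*π^2/2, so ||u'||_L² = 3*sqrt(2)*π/2.
Ratio ||u||_L² / ||u'||_L² = 4/(3*π).
Sharp Poincaré constant on H^1_0(0, 4) is C_P = L/π = 4/π, achieved by sin(π/4·x).
This is the k = 3 harmonic; the ratio L/(kπ) is strictly less than C_P = L/π, consistent with the sharp inequality ||u||_L² ≤ C_P ||u'||_L².


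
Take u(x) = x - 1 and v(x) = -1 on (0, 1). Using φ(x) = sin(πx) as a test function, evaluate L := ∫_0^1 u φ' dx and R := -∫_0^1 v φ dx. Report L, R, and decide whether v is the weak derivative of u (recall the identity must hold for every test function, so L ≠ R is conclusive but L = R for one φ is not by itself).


LHS = -2/π, RHS = 2/π. No, v is not the weak derivative of u.

u(x) = x - 1, classical derivative u'(x) = 1.
φ(x) = sin(πx), so φ'(x) = π*cos(π*x).
Note φ(0) = φ(1) = 0, so the boundary term u·φ vanishes.
LHS = ∫_0^1 u(x) φ'(x) dx = ∫_0^1 (π*x*cos(π*x) - π*cos(π*x)) dx. Term by term:
  ∫_0^1 -π*cos(π*x) dx = 0;  ∫_0^1 π*x*cos(π*x) dx = -2/π.
Sum: 0 − 2/π = -2/π.
So LHS = -2/π.
∫_0^1 v(x) φ(x) dx = ∫_0^1 (-sin(π*x)) dx. Term by term:
  ∫_0^1 -sin(π*x) dx = -2/π.
So RHS = -∫_0^1 v(x) φ(x) dx = 2/π.
LHS − RHS = -4/π ≠ 0, so the identity fails.
(For a valid weak derivative the identity must hold for EVERY test function, in particular this one. The failure shows v is NOT the weak derivative of u.)
Correct weak derivative would be u'(x) = 1.


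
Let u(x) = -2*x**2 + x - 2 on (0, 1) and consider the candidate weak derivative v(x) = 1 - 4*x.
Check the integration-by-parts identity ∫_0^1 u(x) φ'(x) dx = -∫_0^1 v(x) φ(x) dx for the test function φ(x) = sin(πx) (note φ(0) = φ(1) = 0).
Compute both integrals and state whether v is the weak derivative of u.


LHS = 2/π, RHS = 2/π. Yes, v = u' weakly.

u(x) = -2*x**2 + x - 2, classical derivative u'(x) = 1 - 4*x.
φ(x) = sin(πx), so φ'(x) = π*cos(π*x).
Note φ(0) = φ(1) = 0, so the boundary term u·φ vanishes.
LHS = ∫_0^1 u(x) φ'(x) dx = ∫_0^1 (-2*π*x^2*cos(π*x) + π*x*cos(π*x) - 2*π*cos(π*x)) dx. Term by term:
  ∫_0^1 -2*π*cos(π*x) dx = 0;  ∫_0^1 π*x*cos(π*x) dx = -2/π;  ∫_0^1 -2*π*x^2*cos(π*x) dx = 4/π.
Sum: 0 − 2/π + 4/π = 2/π.
So LHS = 2/π.
∫_0^1 v(x) φ(x) dx = ∫_0^1 (-4*x*sin(π*x) + sin(π*x)) dx. Term by term:
  ∫_0^1 -4*x*sin(π*x) dx = -4/π;  ∫_0^1 sin(π*x) dx = 2/π.
Sum: -4/π + 2/π = -2/π.
So RHS = -∫_0^1 v(x) φ(x) dx = 2/π.
LHS = RHS, so the identity holds for this test φ.
Moreover u is smooth here and v(x) = u'(x) = 1 - 4*x pointwise, so the identity holds for every test function. Hence v is the weak derivative of u.


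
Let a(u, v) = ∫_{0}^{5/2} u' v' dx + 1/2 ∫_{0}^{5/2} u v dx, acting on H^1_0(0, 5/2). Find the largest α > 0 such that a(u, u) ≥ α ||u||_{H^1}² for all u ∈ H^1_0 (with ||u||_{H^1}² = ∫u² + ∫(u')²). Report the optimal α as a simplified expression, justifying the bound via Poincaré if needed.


α = (25 + 8*π^2)/(2*(25 + 4*π^2))

Coercivity of a(·,·) on H^1_0(0, 5/2) means a(u, u) ≥ α ||u||_{H^1}² for every u ∈ H^1_0.
The interval has length L = 5/2, and Poincaré/coercivity depend only on L. Here a(u, u) = ∫(u')² + (1/2)·∫u².
Here 0 < c = 1/2 < 1. The condition a(u,u) ≥ α||u||_{H^1}² reads (1−α)∫(u')² ≥ (α−c)∫u². Any admissible α is ≤ 1 (rapidly oscillating u have ∫u²/∫(u')² → 0), and α = 1 would force 0 ≥ (1−c)∫u², impossible since c < 1; so 1−α > 0. By the sharp Poincaré inequality on H^1_0 of an interval of length L, ∫(u')² ≥ (π/L)²∫u² with equality for the first sine mode sin(π(x−x₀)/L) (x₀ the left endpoint), so the inequality holds for all u iff (1−α)(π/L)² ≥ α − c, i.e. α ≤ ((π/L)² + c)/((π/L)² + 1) = (1 + c(L/π)²)/(1 + (L/π)²). With (π/L)² = 4*π^2/25 and c = 1/2, the largest admissible constant is α = ((π/L)² + c)/((π/L)² + 1).
Simplifying, α = (25 + 8*π^2)/(2*(25 + 4*π^2)).


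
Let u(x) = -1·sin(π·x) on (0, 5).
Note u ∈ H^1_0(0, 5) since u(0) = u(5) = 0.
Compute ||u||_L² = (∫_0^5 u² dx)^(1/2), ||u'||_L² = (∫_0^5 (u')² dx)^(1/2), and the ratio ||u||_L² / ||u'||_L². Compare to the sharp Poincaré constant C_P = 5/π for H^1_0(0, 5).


||u||_L² / ||u'||_L² = 1/π < C_P = 5/π.

u(x) = -1·sin(π·x), so u'(x) = -π*cos(π*x).
Writing u(x) = A·sin(kπx/L) with A = -1 and k = 5, use ∫_0^L sin²(kπx/L) dx = L/2 and ∫_0^L cos²(kπx/L) dx = L/2.
u² = 1·sin²(π·x) and (u')² = π^2·cos²(π·x), and each of sin², cos² integrates to L/2 = 5/2 over (0, 5).
∫_0^5 u² dx = 5/2, so ||u||_L² = sqrt(10)/2.
∫_0^5 (u')² dx = 5*π^2/2, so ||u'||_L² = sqrt(10)*π/2.
Ratio ||u||_L² / ||u'||_L² = 1/π.
Sharp Poincaré constant on H^1_0(0, 5) is C_P = L/π = 5/π, achieved by sin(π/5·x).
This is the k = 5 harmonic; the ratio L/(kπ) is strictly less than C_P = L/π, consistent with the sharp inequality ||u||_L² ≤ C_P ||u'||_L².


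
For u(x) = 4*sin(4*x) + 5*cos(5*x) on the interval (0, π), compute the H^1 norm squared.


||u||_{H^1(0,π)}^2 = -8320/9 + 461*π

u'(x) = -25*sin(5*x) + 16*cos(4*x).
Expand u² and (u')² and integrate term by term on (0, π), using: for integers n ≥ 1, ∫_0^π sin²(nx) dx = ∫_0^π cos²(nx) dx = π/2; for n ≠ n', ∫_0^π sin(nx)sin(n'x) dx = ∫_0^π cos(nx)cos(n'x) dx = 0; and by product-to-sum, ∫_0^π sin(nx)cos(n'x) dx = ½∫_0^π [sin((n+n')x) + sin((n−n')x)] dx, which is 0 when n+n' is even and 2n/(n²−n'²) when n+n' is odd (it need not vanish on (0, π)).
  u² squared terms: (4)²·∫sin(4x)² dx = 16·π/2 = 8*π;  (5)²·∫cos(5x)² dx = 25·π/2 = 25*π/2.
  u² cross terms: 2·(4)·(5)·∫sin(4x)·cos(5x) dx = 40·(-8/9) = -320/9.
  So ∫_0^π u² dx = 8*π + 25*π/2 − 320/9 = -320/9 + 41*π/2.
  (u')² squared terms: (-25)²·∫sin(5x)² dx = 625·π/2 = 625*π/2;  (16)²·∫cos(4x)² dx = 256·π/2 = 128*π.
  (u')² cross terms: 2·(-25)·(16)·∫sin(5x)·cos(4x) dx = -800·(10/9) = -8000/9.
  So ∫_0^π (u')² dx = 625*π/2 + 128*π − 8000/9 = -8000/9 + 881*π/2.
||u||_{H^1}^2 = (-320/9 + 41*π/2) + (-8000/9 + 881*π/2) = -8320/9 + 461*π.


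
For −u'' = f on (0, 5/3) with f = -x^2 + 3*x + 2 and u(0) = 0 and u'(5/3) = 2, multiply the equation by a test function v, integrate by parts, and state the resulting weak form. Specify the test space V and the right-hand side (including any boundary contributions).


V = {v ∈ H^1(0, 5/3) : v(0) = 0} (test functions vanish at x = 0 where u is specified); weak form: ∫_0^5/3 u'v' dx = ∫_0^5/3 (-x^2 + 3*x + 2) v dx + 2·v(5/3) for all v ∈ V.

Multiply both sides by a test function v and integrate from 0 to 5/3:
  ∫_0^5/3 −u''(x) v(x) dx = ∫_0^5/3 f(x) v(x) dx.
Integrate the LHS by parts once:
  ∫_0^5/3 −u'' v dx = −[u'(x) v(x)]_0^5/3 + ∫_0^5/3 u'(x) v'(x) dx.
Thus ∫_0^5/3 u'(x) v'(x) dx = ∫_0^5/3 f(x) v(x) dx + [u'(x) v(x)]_0^5/3.
Choose V so that boundary terms are either known or forced to vanish.
Mixed BC: u(0) = 0 (Dirichlet) and u'(5/3) = 2 (Neumann). Define V = {v ∈ H^1(0, 5/3) : v(0) = 0}. Then [u' v]_0^5/3 = u'(5/3)·v(5/3) − u'(0)·0 = 2·v(5/3).
Weak formulation: find u (satisfying any essential BC) such that ∫_0^5/3 u'(x) v'(x) dx = ∫_0^5/3 f v dx + 2·v(5/3) for all v ∈ V (Dirichlet at 0 absorbed into V; Neumann datum at x = 5/3 contributes the boundary term).
Substituting f(x) = -x^2 + 3*x + 2, the right-hand side is ∫_0^5/3 (-x^2 + 3*x + 2) v dx + 2·v(5/3).


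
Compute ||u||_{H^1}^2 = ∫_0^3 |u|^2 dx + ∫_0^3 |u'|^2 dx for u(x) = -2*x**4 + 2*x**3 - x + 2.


||u||_{H^1}^2 = 483159/35

The H^1 norm (squared) on an interval (0, L) is
  ||u||_{H^1}^2 = ∫_0^L u(x)^2 dx + ∫_0^L u'(x)^2 dx.
Compute u'(x) = -8*x**3 + 6*x**2 - 1.
Then u(x)^2 = 4*x**8 - 8*x**7 + 4*x**6 + 4*x**5 - 12*x**4 + 8*x**3 + x**2 - 4*x + 4 and u'(x)^2 = 64*x**6 - 96*x**5 + 36*x**4 + 16*x**3 - 12*x**2 + 1.
Integrate each monomial from 0 to 3 using ∫_0^3 c·x^n dx = c·3^(n+1)/(n+1):
  ∫_0^3 u(x)^2 dx = ∫_0^3 (4*x^8 - 8*x^7 + 4*x^6 + 4*x^5 - 12*x^4 + 8*x^3 + x^2 - 4*x + 4) dx. Term by term:
    ∫_0^3 4*x^8 dx = 8748;  ∫_0^3 -8*x^7 dx = -6561;  ∫_0^3 4*x^6 dx = 8748/7;
    ∫_0^3 4*x^5 dx = 486;  ∫_0^3 -12*x^4 dx = -2916/5;  ∫_0^3 8*x^3 dx = 162;
    ∫_0^3 x^2 dx = 9;  ∫_0^3 -4*x dx = -18;  ∫_0^3 4 dx = 12.
  Sum: 8748 − 6561 + 8748/7 + 486 − 2916/5 + 162 + 9 − 18 + 12 = 122658/35.
  ∫_0^3 u'(x)^2 dx = ∫_0^3 (64*x^6 - 96*x^5 + 36*x^4 + 16*x^3 - 12*x^2 + 1) dx. Term by term:
    ∫_0^3 64*x^6 dx = 139968/7;  ∫_0^3 -96*x^5 dx = -11664;  ∫_0^3 36*x^4 dx = 8748/5;
    ∫_0^3 16*x^3 dx = 324;  ∫_0^3 -12*x^2 dx = -108;  ∫_0^3 1 dx = 3.
  Sum: 139968/7 − 11664 + 8748/5 + 324 − 108 + 3 = 360501/35.
Adding: ||u||_{H^1}^2 = 122658/35 + 360501/35 = 483159/35.


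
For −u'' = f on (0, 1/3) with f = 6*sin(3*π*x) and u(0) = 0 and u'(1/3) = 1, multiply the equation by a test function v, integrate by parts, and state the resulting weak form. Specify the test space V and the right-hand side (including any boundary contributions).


V = {v ∈ H^1(0, 1/3) : v(0) = 0} (test functions vanish at x = 0 where u is specified); weak form: ∫_0^1/3 u'v' dx = ∫_0^1/3 (6*sin(3*π*x)) v dx + v(1/3) for all v ∈ V.

Multiply both sides by a test function v and integrate from 0 to 1/3:
  ∫_0^1/3 −u''(x) v(x) dx = ∫_0^1/3 f(x) v(x) dx.
Integrate the LHS by parts once:
  ∫_0^1/3 −u'' v dx = −[u'(x) v(x)]_0^1/3 + ∫_0^1/3 u'(x) v'(x) dx.
Thus ∫_0^1/3 u'(x) v'(x) dx = ∫_0^1/3 f(x) v(x) dx + [u'(x) v(x)]_0^1/3.
Choose V so that boundary terms are either known or forced to vanish.
Mixed BC: u(0) = 0 (Dirichlet) and u'(1/3) = 1 (Neumann). Define V = {v ∈ H^1(0, 1/3) : v(0) = 0}. Then [u' v]_0^1/3 = u'(1/3)·v(1/3) − u'(0)·0 = v(1/3).
Weak formulation: find u (satisfying any essential BC) such that ∫_0^1/3 u'(x) v'(x) dx = ∫_0^1/3 f v dx + v(1/3) for all v ∈ V (Dirichlet at 0 absorbed into V; Neumann datum at x = 1/3 contributes the boundary term).
Substituting f(x) = 6*sin(3*π*x), the right-hand side is ∫_0^1/3 (6*sin(3*π*x)) v dx + v(1/3).


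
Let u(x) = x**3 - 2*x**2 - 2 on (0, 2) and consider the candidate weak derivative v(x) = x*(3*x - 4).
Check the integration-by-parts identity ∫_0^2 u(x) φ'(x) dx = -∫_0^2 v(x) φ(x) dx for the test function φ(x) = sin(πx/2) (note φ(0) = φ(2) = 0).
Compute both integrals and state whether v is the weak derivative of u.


LHS = -8/π + 96/π^3, RHS = -8/π + 96/π^3. Yes, v = u' weakly.

u(x) = x**3 - 2*x**2 - 2, classical derivative u'(x) = 3*x**2 - 4*x.
φ(x) = sin(πx/2), so φ'(x) = π*cos(π*x/2)/2.
Note φ(0) = φ(2) = 0, so the boundary term u·φ vanishes.
LHS = ∫_0^2 u(x) φ'(x) dx = ∫_0^2 (π*x^3*cos(π*x/2)/2 - π*x^2*cos(π*x/2) - π*cos(π*x/2)) dx. Term by term:
  ∫_0^2 -π*cos(π*x/2) dx = 0;  ∫_0^2 π*x^3*cos(π*x/2)/2 dx = -24/π + 96/π^3;  ∫_0^2 -π*x^2*cos(π*x/2) dx = 16/π.
Sum: 0 + -24/π + 96/π^3 + 16/π = -8/π + 96/π^3.
So LHS = -8/π + 96/π^3.
∫_0^2 v(x) φ(x) dx = ∫_0^2 (3*x^2*sin(π*x/2) - 4*x*sin(π*x/2)) dx. Term by term:
  ∫_0^2 -4*x*sin(π*x/2) dx = -16/π;  ∫_0^2 3*x^2*sin(π*x/2) dx = -96/π^3 + 24/π.
Sum: -16/π + -96/π^3 + 24/π = -96/π^3 + 8/π.
So RHS = -∫_0^2 v(x) φ(x) dx = -8/π + 96/π^3.
LHS = RHS, so the identity holds for this test φ.
Moreover u is smooth here and v(x) = u'(x) = 3*x**2 - 4*x pointwise, so the identity holds for every test function. Hence v is the weak derivative of u.


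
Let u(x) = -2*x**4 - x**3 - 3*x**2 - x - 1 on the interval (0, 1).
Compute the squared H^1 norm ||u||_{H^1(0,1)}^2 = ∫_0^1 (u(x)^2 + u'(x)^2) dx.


||u||_{H^1}^2 = 1547/18

The H^1 norm (squared) on an interval (0, L) is
  ||u||_{H^1}^2 = ∫_0^L u(x)^2 dx + ∫_0^L u'(x)^2 dx.
Compute u'(x) = -8*x**3 - 3*x**2 - 6*x - 1.
Then u(x)^2 = 4*x**8 + 4*x**7 + 13*x**6 + 10*x**5 + 15*x**4 + 8*x**3 + 7*x**2 + 2*x + 1 and u'(x)^2 = 64*x**6 + 48*x**5 + 105*x**4 + 52*x**3 + 42*x**2 + 12*x + 1.
Integrate each monomial from 0 to 1 using ∫_0^1 c·x^n dx = c·1^(n+1)/(n+1):
  ∫_0^1 u(x)^2 dx = ∫_0^1 (4*x^8 + 4*x^7 + 13*x^6 + 10*x^5 + 15*x^4 + 8*x^3 + 7*x^2 + 2*x + 1) dx. Term by term:
    ∫_0^1 4*x^8 dx = 4/9;  ∫_0^1 4*x^7 dx = 1/2;  ∫_0^1 13*x^6 dx = 13/7;
    ∫_0^1 10*x^5 dx = 5/3;  ∫_0^1 15*x^4 dx = 3;  ∫_0^1 8*x^3 dx = 2;
    ∫_0^1 7*x^2 dx = 7/3;  ∫_0^1 2*x dx = 1;  ∫_0^1 1 dx = 1.
  Sum: 4/9 + 1/2 + 13/7 + 5/3 + 3 + 2 + 7/3 + 1 + 1 = 1739/126.
  ∫_0^1 u'(x)^2 dx = ∫_0^1 (64*x^6 + 48*x^5 + 105*x^4 + 52*x^3 + 42*x^2 + 12*x + 1) dx. Term by term:
    ∫_0^1 64*x^6 dx = 64/7;  ∫_0^1 48*x^5 dx = 8;  ∫_0^1 105*x^4 dx = 21;
    ∫_0^1 52*x^3 dx = 13;  ∫_0^1 42*x^2 dx = 14;  ∫_0^1 12*x dx = 6;
    ∫_0^1 1 dx = 1.
  Sum: 64/7 + 8 + 21 + 13 + 14 + 6 + 1 = 505/7.
Adding: ||u||_{H^1}^2 = 1739/126 + 505/7 = 1547/18.


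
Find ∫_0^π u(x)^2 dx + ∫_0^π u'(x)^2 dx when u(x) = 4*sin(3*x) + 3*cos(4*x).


||u||_{H^1(0,π)}^2 = -2448/7 + 313*π/2

u'(x) = -12*sin(4*x) + 12*cos(3*x).
Expand u² and (u')² and integrate term by term on (0, π), using: for integers n ≥ 1, ∫_0^π sin²(nx) dx = ∫_0^π cos²(nx) dx = π/2; for n ≠ n', ∫_0^π sin(nx)sin(n'x) dx = ∫_0^π cos(nx)cos(n'x) dx = 0; and by product-to-sum, ∫_0^π sin(nx)cos(n'x) dx = ½∫_0^π [sin((n+n')x) + sin((n−n')x)] dx, which is 0 when n+n' is even and 2n/(n²−n'²) when n+n' is odd (it need not vanish on (0, π)).
  u² squared terms: (3)²·∫cos(4x)² dx = 9·π/2 = 9*π/2;  (4)²·∫sin(3x)² dx = 16·π/2 = 8*π.
  u² cross terms: 2·(3)·(4)·∫cos(4x)·sin(3x) dx = 24·(-6/7) = -144/7.
  So ∫_0^π u² dx = 9*π/2 + 8*π − 144/7 = -144/7 + 25*π/2.
  (u')² squared terms: (-12)²·∫sin(4x)² dx = 144·π/2 = 72*π;  (12)²·∫cos(3x)² dx = 144·π/2 = 72*π.
  (u')² cross terms: 2·(-12)·(12)·∫sin(4x)·cos(3x) dx = -288·(8/7) = -2304/7.
  So ∫_0^π (u')² dx = 72*π + 72*π − 2304/7 = -2304/7 + 144*π.
||u||_{H^1}^2 = (-144/7 + 25*π/2) + (-2304/7 + 144*π) = -2448/7 + 313*π/2.


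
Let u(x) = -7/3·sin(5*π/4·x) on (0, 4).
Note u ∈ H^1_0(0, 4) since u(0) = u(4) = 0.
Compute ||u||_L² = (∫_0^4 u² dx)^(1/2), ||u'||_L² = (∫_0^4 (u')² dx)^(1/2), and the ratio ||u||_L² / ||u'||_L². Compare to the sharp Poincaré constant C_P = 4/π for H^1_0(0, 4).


||u||_L² / ||u'||_L² = 4/(5*π) < C_P = 4/π.

u(x) = -7/3·sin(5*π/4·x), so u'(x) = -35*π*cos(5*π*x/4)/12.
Writing u(x) = A·sin(kπx/L) with A = -7/3 and k = 5, use ∫_0^L sin²(kπx/L) dx = L/2 and ∫_0^L cos²(kπx/L) dx = L/2.
u² = 49/9·sin²(5*π/4·x) and (u')² = 1225*π^2/144·cos²(5*π/4·x), and each of sin², cos² integrates to L/2 = 2 over (0, 4).
∫_0^4 u² dx = 98/9, so ||u||_L² = 7*sqrt(2)/3.
∫_0^4 (u')² dx = 1225*π^2/72, so ||u'||_L² = 35*sqrt(2)*π/12.
Ratio ||u||_L² / ||u'||_L² = 4/(5*π).
Sharp Poincaré constant on H^1_0(0, 4) is C_P = L/π = 4/π, achieved by sin(π/4·x).
This is the k = 5 harmonic; the ratio L/(kπ) is strictly less than C_P = L/π, consistent with the sharp inequality ||u||_L² ≤ C_P ||u'||_L².


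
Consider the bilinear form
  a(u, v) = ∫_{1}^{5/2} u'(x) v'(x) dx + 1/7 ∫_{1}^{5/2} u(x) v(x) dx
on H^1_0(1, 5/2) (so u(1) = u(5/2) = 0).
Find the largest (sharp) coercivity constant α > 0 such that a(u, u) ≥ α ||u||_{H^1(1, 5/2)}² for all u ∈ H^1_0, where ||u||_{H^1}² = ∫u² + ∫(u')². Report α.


α = (9 + 28*π^2)/(7*(9 + 4*π^2))

Coercivity of a(·,·) on H^1_0(1, 5/2) means a(u, u) ≥ α ||u||_{H^1}² for every u ∈ H^1_0.
The interval has length L = 3/2, and Poincaré/coercivity depend only on L. Here a(u, u) = ∫(u')² + (1/7)·∫u².
Here 0 < c = 1/7 < 1. The condition a(u,u) ≥ α||u||_{H^1}² reads (1−α)∫(u')² ≥ (α−c)∫u². Any admissible α is ≤ 1 (rapidly oscillating u have ∫u²/∫(u')² → 0), and α = 1 would force 0 ≥ (1−c)∫u², impossible since c < 1; so 1−α > 0. By the sharp Poincaré inequality on H^1_0 of an interval of length L, ∫(u')² ≥ (π/L)²∫u² with equality for the first sine mode sin(π(x−x₀)/L) (x₀ the left endpoint), so the inequality holds for all u iff (1−α)(π/L)² ≥ α − c, i.e. α ≤ ((π/L)² + c)/((π/L)² + 1) = (1 + c(L/π)²)/(1 + (L/π)²). With (π/L)² = 4*π^2/9 and c = 1/7, the largest admissible constant is α = ((π/L)² + c)/((π/L)² + 1).
Simplifying, α = (9 + 28*π^2)/(7*(9 + 4*π^2)).


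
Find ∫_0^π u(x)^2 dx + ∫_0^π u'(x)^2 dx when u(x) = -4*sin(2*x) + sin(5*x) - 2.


||u||_{H^1(0,π)}^2 = -8/5 + 57*π

u'(x) = -8*cos(2*x) + 5*cos(5*x).
Expand u² and (u')² and integrate term by term on (0, π), using: for integers n ≥ 1, ∫_0^π sin²(nx) dx = ∫_0^π cos²(nx) dx = π/2; for n ≠ n', ∫_0^π sin(nx)sin(n'x) dx = ∫_0^π cos(nx)cos(n'x) dx = 0; and by product-to-sum, ∫_0^π sin(nx)cos(n'x) dx = ½∫_0^π [sin((n+n')x) + sin((n−n')x)] dx, which is 0 when n+n' is even and 2n/(n²−n'²) when n+n' is odd (it need not vanish on (0, π)). For the constant mode: ∫_0^π 1 dx = π, ∫_0^π cos(nx) dx = 0, ∫_0^π sin(nx) dx = (1−(−1)^n)/n.
  u² squared terms: (-2)²·∫1 dx = 4·π = 4*π;  (-4)²·∫sin(2x)² dx = 16·π/2 = 8*π;  (1)²·∫sin(5x)² dx = 1·π/2 = π/2.
  u² cross terms: 2·(-2)·(-4)·∫1·sin(2x) dx = 16·(0) = 0;  2·(-2)·(1)·∫1·sin(5x) dx = -4·(2/5) = -8/5;  2·(-4)·(1)·∫sin(2x)·sin(5x) dx = -8·(0) = 0.
  So ∫_0^π u² dx = 4*π + 8*π + π/2 + 0 − 8/5 + 0 = -8/5 + 25*π/2.
  (u')² squared terms: (-8)²·∫cos(2x)² dx = 64·π/2 = 32*π;  (5)²·∫cos(5x)² dx = 25·π/2 = 25*π/2.
  (u')² cross terms: 2·(-8)·(5)·∫cos(2x)·cos(5x) dx = -80·(0) = 0.
  So ∫_0^π (u')² dx = 32*π + 25*π/2 + 0 = 89*π/2.
||u||_{H^1}^2 = (-8/5 + 25*π/2) + (89*π/2) = -8/5 + 57*π.


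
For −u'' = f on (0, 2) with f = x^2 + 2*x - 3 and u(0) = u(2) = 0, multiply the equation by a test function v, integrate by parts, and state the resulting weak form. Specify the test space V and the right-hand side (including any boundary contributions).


V = H^1_0(0, 2) (so v(0) = v(2) = 0); weak form: ∫_0^2 u'v' dx = ∫_0^2 (x^2 + 2*x - 3) v dx for all v ∈ V.

Multiply both sides by a test function v and integrate from 0 to 2:
  ∫_0^2 −u''(x) v(x) dx = ∫_0^2 f(x) v(x) dx.
Integrate the LHS by parts once:
  ∫_0^2 −u'' v dx = −[u'(x) v(x)]_0^2 + ∫_0^2 u'(x) v'(x) dx.
Thus ∫_0^2 u'(x) v'(x) dx = ∫_0^2 f(x) v(x) dx + [u'(x) v(x)]_0^2.
Choose V so that boundary terms are either known or forced to vanish.
u is Dirichlet: u(0) = u(2) = 0. Let V = H^1_0(0, 2); then v(0) = v(2) = 0, and [u' v]_0^2 = 0.
Weak formulation: find u (satisfying any essential BC) such that ∫_0^2 u'(x) v'(x) dx = ∫_0^2 f v dx for all v ∈ V.
Substituting f(x) = x^2 + 2*x - 3, the right-hand side is ∫_0^2 (x^2 + 2*x - 3) v dx.


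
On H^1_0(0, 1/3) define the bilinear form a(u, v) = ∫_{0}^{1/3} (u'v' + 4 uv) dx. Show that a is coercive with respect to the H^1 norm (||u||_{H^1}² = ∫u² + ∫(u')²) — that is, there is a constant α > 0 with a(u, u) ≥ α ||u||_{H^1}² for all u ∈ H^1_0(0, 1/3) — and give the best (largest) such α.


α = 1

Coercivity of a(·,·) on H^1_0(0, 1/3) means a(u, u) ≥ α ||u||_{H^1}² for every u ∈ H^1_0.
The interval has length L = 1/3, and Poincaré/coercivity depend only on L. Here a(u, u) = ∫(u')² + (4)·∫u².
Here c = 4 ≥ 1, so a(u,u) = ∫(u')² + c∫u² ≥ ∫(u')² + ∫u² = ||u||_{H^1}², i.e. α = 1 works. No larger α is possible: a(u,u) ≥ α||u||_{H^1}² means (1−α)∫(u')² ≥ (α−c)∫u², and for the modes u_n = sin(nπ(x−x₀)/L) (x₀ the left endpoint) one has ∫u_n²/∫(u_n')² = (L/(nπ))² → 0, so a(u_n,u_n)/||u_n||_{H^1}² → 1. Hence the optimal constant is α = 1.
Therefore α = 1.


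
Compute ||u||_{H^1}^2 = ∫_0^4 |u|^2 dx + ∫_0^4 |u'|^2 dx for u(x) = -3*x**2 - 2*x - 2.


||u||_{H^1}^2 = 60128/15

The H^1 norm (squared) on an interval (0, L) is
  ||u||_{H^1}^2 = ∫_0^L u(x)^2 dx + ∫_0^L u'(x)^2 dx.
Compute u'(x) = -6*x - 2.
Then u(x)^2 = 9*x**4 + 12*x**3 + 16*x**2 + 8*x + 4 and u'(x)^2 = 36*x**2 + 24*x + 4.
Integrate each monomial from 0 to 4 using ∫_0^4 c·x^n dx = c·4^(n+1)/(n+1):
  ∫_0^4 u(x)^2 dx = ∫_0^4 (9*x^4 + 12*x^3 + 16*x^2 + 8*x + 4) dx. Term by term:
    ∫_0^4 9*x^4 dx = 9216/5;  ∫_0^4 12*x^3 dx = 768;  ∫_0^4 16*x^2 dx = 1024/3;
    ∫_0^4 8*x dx = 64;  ∫_0^4 4 dx = 16.
  Sum: 9216/5 + 768 + 1024/3 + 64 + 16 = 45488/15.
  ∫_0^4 u'(x)^2 dx = ∫_0^4 (36*x^2 + 24*x + 4) dx. Term by term:
    ∫_0^4 36*x^2 dx = 768;  ∫_0^4 24*x dx = 192;  ∫_0^4 4 dx = 16.
  Sum: 768 + 192 + 16 = 976.
Adding: ||u||_{H^1}^2 = 45488/15 + 976 = 60128/15.


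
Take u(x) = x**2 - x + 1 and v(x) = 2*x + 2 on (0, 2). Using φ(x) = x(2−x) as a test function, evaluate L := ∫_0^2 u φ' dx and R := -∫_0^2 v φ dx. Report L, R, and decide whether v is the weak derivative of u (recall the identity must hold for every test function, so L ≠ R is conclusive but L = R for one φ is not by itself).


LHS = -4/3, RHS = -16/3. No, v is not the weak derivative of u.

u(x) = x**2 - x + 1, classical derivative u'(x) = 2*x - 1.
φ(x) = x(2−x), so φ'(x) = 2 - 2*x.
Note φ(0) = φ(2) = 0, so the boundary term u·φ vanishes.
LHS = ∫_0^2 u(x) φ'(x) dx = ∫_0^2 (-2*x^3 + 4*x^2 - 4*x + 2) dx. Term by term:
  ∫_0^2 -2*x^3 dx = -8;  ∫_0^2 4*x^2 dx = 32/3;  ∫_0^2 -4*x dx = -8;
  ∫_0^2 2 dx = 4.
Sum: -8 + 32/3 − 8 + 4 = -4/3.
So LHS = -4/3.
∫_0^2 v(x) φ(x) dx = ∫_0^2 (-2*x^3 + 2*x^2 + 4*x) dx. Term by term:
  ∫_0^2 -2*x^3 dx = -8;  ∫_0^2 2*x^2 dx = 16/3;  ∫_0^2 4*x dx = 8.
Sum: -8 + 16/3 + 8 = 16/3.
So RHS = -∫_0^2 v(x) φ(x) dx = -16/3.
LHS − RHS = 4 ≠ 0, so the identity fails.
(For a valid weak derivative the identity must hold for EVERY test function, in particular this one. The failure shows v is NOT the weak derivative of u.)
Correct weak derivative would be u'(x) = 2*x - 1.


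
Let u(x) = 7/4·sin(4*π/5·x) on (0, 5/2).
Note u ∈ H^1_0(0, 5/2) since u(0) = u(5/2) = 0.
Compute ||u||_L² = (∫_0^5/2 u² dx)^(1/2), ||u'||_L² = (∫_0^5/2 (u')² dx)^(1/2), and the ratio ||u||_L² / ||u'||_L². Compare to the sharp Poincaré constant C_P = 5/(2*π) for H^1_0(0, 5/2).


||u||_L² / ||u'||_L² = 5/(4*π) < C_P = 5/(2*π).

u(x) = 7/4·sin(4*π/5·x), so u'(x) = 7*π*cos(4*π*x/5)/5.
Writing u(x) = A·sin(kπx/L) with A = 7/4 and k = 2, use ∫_0^L sin²(kπx/L) dx = L/2 and ∫_0^L cos²(kπx/L) dx = L/2.
u² = 49/16·sin²(4*π/5·x) and (u')² = 49*π^2/25·cos²(4*π/5·x), and each of sin², cos² integrates to L/2 = 5/4 over (0, 5/2).
∫_0^5/2 u² dx = 245/64, so ||u||_L² = 7*sqrt(5)/8.
∫_0^5/2 (u')² dx = 49*π^2/20, so ||u'||_L² = 7*sqrt(5)*π/10.
Ratio ||u||_L² / ||u'||_L² = 5/(4*π).
Sharp Poincaré constant on H^1_0(0, 5/2) is C_P = L/π = 5/(2*π), achieved by sin(2*π/5·x).
This is the k = 2 harmonic; the ratio L/(kπ) is strictly less than C_P = L/π, consistent with the sharp inequality ||u||_L² ≤ C_P ||u'||_L².


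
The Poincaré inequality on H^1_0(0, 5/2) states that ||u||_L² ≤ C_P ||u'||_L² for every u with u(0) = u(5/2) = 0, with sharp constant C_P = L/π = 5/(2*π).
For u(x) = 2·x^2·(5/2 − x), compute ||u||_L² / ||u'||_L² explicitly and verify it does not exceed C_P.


||u||_L² / ||u'||_L² = 5*sqrt(14)/28 < C_P = 5/(2*π).

u(x) = 2·x^2·(5/2 − x), so u'(x) = 2*x*(5 - 3*x).
u(x) = 2·x^2·(5/2 − x) vanishes at x = 0 and x = 5/2, so u ∈ H^1_0(0, 5/2). Differentiate via the product rule and integrate the resulting polynomials term by term.
  ∫_0^5/2 u² dx = ∫_0^5/2 (4*x^6 - 20*x^5 + 25*x^4) dx. Term by term:
    ∫_0^5/2 4*x^6 dx = 78125/224;  ∫_0^5/2 -20*x^5 dx = -78125/96;  ∫_0^5/2 25*x^4 dx = 15625/32.
  Sum: 78125/224 − 78125/96 + 15625/32 = 15625/672.
  ∫_0^5/2 (u')² dx = ∫_0^5/2 (36*x^4 - 120*x^3 + 100*x^2) dx. Term by term:
    ∫_0^5/2 36*x^4 dx = 5625/8;  ∫_0^5/2 -120*x^3 dx = -9375/8;  ∫_0^5/2 100*x^2 dx = 3125/6.
  Sum: 5625/8 − 9375/8 + 3125/6 = 625/12.
∫_0^5/2 u² dx = 15625/672, so ||u||_L² = 125*sqrt(42)/168.
∫_0^5/2 (u')² dx = 625/12, so ||u'||_L² = 25*sqrt(3)/6.
Ratio ||u||_L² / ||u'||_L² = 5*sqrt(14)/28.
Sharp Poincaré constant on H^1_0(0, 5/2) is C_P = L/π = 5/(2*π), achieved by sin(2*π/5·x).
A polynomial bump cannot attain the sharp Poincaré constant (only the first sine eigenfunction does), so the ratio is strictly less than C_P, consistent with ||u||_L² ≤ C_P ||u'||_L².


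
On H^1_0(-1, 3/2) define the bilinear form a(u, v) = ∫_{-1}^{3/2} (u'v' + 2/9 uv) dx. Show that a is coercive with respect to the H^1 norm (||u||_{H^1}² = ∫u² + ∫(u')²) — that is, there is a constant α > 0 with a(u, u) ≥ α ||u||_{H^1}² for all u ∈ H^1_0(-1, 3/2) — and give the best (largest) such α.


α = 2*(25 + 18*π^2)/(9*(25 + 4*π^2))

Coercivity of a(·,·) on H^1_0(-1, 3/2) means a(u, u) ≥ α ||u||_{H^1}² for every u ∈ H^1_0.
The interval has length L = 5/2, and Poincaré/coercivity depend only on L. Here a(u, u) = ∫(u')² + (2/9)·∫u².
Here 0 < c = 2/9 < 1. The condition a(u,u) ≥ α||u||_{H^1}² reads (1−α)∫(u')² ≥ (α−c)∫u². Any admissible α is ≤ 1 (rapidly oscillating u have ∫u²/∫(u')² → 0), and α = 1 would force 0 ≥ (1−c)∫u², impossible since c < 1; so 1−α > 0. By the sharp Poincaré inequality on H^1_0 of an interval of length L, ∫(u')² ≥ (π/L)²∫u² with equality for the first sine mode sin(π(x−x₀)/L) (x₀ the left endpoint), so the inequality holds for all u iff (1−α)(π/L)² ≥ α − c, i.e. α ≤ ((π/L)² + c)/((π/L)² + 1) = (1 + c(L/π)²)/(1 + (L/π)²). With (π/L)² = 4*π^2/25 and c = 2/9, the largest admissible constant is α = ((π/L)² + c)/((π/L)² + 1).
Simplifying, α = 2*(25 + 18*π^2)/(9*(25 + 4*π^2)).


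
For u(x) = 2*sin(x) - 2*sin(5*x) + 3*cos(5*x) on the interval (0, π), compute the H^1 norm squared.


||u||_{H^1(0,π)}^2 = 173*π

u'(x) = -15*sin(5*x) + 2*cos(x) - 10*cos(5*x).
Expand u² and (u')² and integrate term by term on (0, π), using: for integers n ≥ 1, ∫_0^π sin²(nx) dx = ∫_0^π cos²(nx) dx = π/2; for n ≠ n', ∫_0^π sin(nx)sin(n'x) dx = ∫_0^π cos(nx)cos(n'x) dx = 0; and by product-to-sum, ∫_0^π sin(nx)cos(n'x) dx = ½∫_0^π [sin((n+n')x) + sin((n−n')x)] dx, which is 0 when n+n' is even and 2n/(n²−n'²) when n+n' is odd (it need not vanish on (0, π)).
  u² squared terms: (-2)²·∫sin(5x)² dx = 4·π/2 = 2*π;  (2)²·∫sin(x)² dx = 4·π/2 = 2*π;  (3)²·∫cos(5x)² dx = 9·π/2 = 9*π/2.
  u² cross terms: 2·(-2)·(2)·∫sin(5x)·sin(x) dx = -8·(0) = 0;  2·(-2)·(3)·∫sin(5x)·cos(5x) dx = -12·(0) = 0;  2·(2)·(3)·∫sin(x)·cos(5x) dx = 12·(0) = 0.
  So ∫_0^π u² dx = 2*π + 2*π + 9*π/2 + 0 + 0 + 0 = 17*π/2.
  (u')² squared terms: (-15)²·∫sin(5x)² dx = 225·π/2 = 225*π/2;  (-10)²·∫cos(5x)² dx = 100·π/2 = 50*π;  (2)²·∫cos(x)² dx = 4·π/2 = 2*π.
  (u')² cross terms: 2·(-15)·(-10)·∫sin(5x)·cos(5x) dx = 300·(0) = 0;  2·(-15)·(2)·∫sin(5x)·cos(x) dx = -60·(0) = 0;  2·(-10)·(2)·∫cos(5x)·cos(x) dx = -40·(0) = 0.
  So ∫_0^π (u')² dx = 225*π/2 + 50*π + 2*π + 0 + 0 + 0 = 329*π/2.
||u||_{H^1}^2 = (17*π/2) + (329*π/2) = 173*π.


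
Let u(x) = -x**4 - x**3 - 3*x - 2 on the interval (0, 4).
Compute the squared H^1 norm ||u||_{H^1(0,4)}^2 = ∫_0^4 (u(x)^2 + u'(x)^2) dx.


||u||_{H^1}^2 = 35339228/315

The H^1 norm (squared) on an interval (0, L) is
  ||u||_{H^1}^2 = ∫_0^L u(x)^2 dx + ∫_0^L u'(x)^2 dx.
Compute u'(x) = -4*x**3 - 3*x**2 - 3.
Then u(x)^2 = x**8 + 2*x**7 + x**6 + 6*x**5 + 10*x**4 + 4*x**3 + 9*x**2 + 12*x + 4 and u'(x)^2 = 16*x**6 + 24*x**5 + 9*x**4 + 24*x**3 + 18*x**2 + 9.
Integrate each monomial from 0 to 4 using ∫_0^4 c·x^n dx = c·4^(n+1)/(n+1):
  ∫_0^4 u(x)^2 dx = ∫_0^4 (x^8 + 2*x^7 + x^6 + 6*x^5 + 10*x^4 + 4*x^3 + 9*x^2 + 12*x + 4) dx. Term by term:
    ∫_0^4 x^8 dx = 262144/9;  ∫_0^4 2*x^7 dx = 16384;  ∫_0^4 x^6 dx = 16384/7;
    ∫_0^4 6*x^5 dx = 4096;  ∫_0^4 10*x^4 dx = 2048;  ∫_0^4 4*x^3 dx = 256;
    ∫_0^4 9*x^2 dx = 192;  ∫_0^4 12*x dx = 96;  ∫_0^4 4 dx = 16.
  Sum: 262144/9 + 16384 + 16384/7 + 4096 + 2048 + 256 + 192 + 96 + 16 = 3437008/63.
  ∫_0^4 u'(x)^2 dx = ∫_0^4 (16*x^6 + 24*x^5 + 9*x^4 + 24*x^3 + 18*x^2 + 9) dx. Term by term:
    ∫_0^4 16*x^6 dx = 262144/7;  ∫_0^4 24*x^5 dx = 16384;  ∫_0^4 9*x^4 dx = 9216/5;
    ∫_0^4 24*x^3 dx = 1536;  ∫_0^4 18*x^2 dx = 384;  ∫_0^4 9 dx = 36.
  Sum: 262144/7 + 16384 + 9216/5 + 1536 + 384 + 36 = 2017132/35.
Adding: ||u||_{H^1}^2 = 3437008/63 + 2017132/35 = 35339228/315.


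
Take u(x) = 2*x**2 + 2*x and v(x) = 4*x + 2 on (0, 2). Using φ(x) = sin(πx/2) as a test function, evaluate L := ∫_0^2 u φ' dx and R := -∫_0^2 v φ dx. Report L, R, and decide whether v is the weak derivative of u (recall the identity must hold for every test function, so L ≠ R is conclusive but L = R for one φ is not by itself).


LHS = -24/π, RHS = -24/π. Yes, v = u' weakly.

u(x) = 2*x**2 + 2*x, classical derivative u'(x) = 4*x + 2.
φ(x) = sin(πx/2), so φ'(x) = π*cos(π*x/2)/2.
Note φ(0) = φ(2) = 0, so the boundary term u·φ vanishes.
LHS = ∫_0^2 u(x) φ'(x) dx = ∫_0^2 (π*x^2*cos(π*x/2) + π*x*cos(π*x/2)) dx. Term by term:
  ∫_0^2 π*x*cos(π*x/2) dx = -8/π;  ∫_0^2 π*x^2*cos(π*x/2) dx = -16/π.
Sum: -8/π − 16/π = -24/π.
So LHS = -24/π.
∫_0^2 v(x) φ(x) dx = ∫_0^2 (4*x*sin(π*x/2) + 2*sin(π*x/2)) dx. Term by term:
  ∫_0^2 2*sin(π*x/2) dx = 8/π;  ∫_0^2 4*x*sin(π*x/2) dx = 16/π.
Sum: 8/π + 16/π = 24/π.
So RHS = -∫_0^2 v(x) φ(x) dx = -24/π.
LHS = RHS, so the identity holds for this test φ.
Moreover u is smooth here and v(x) = u'(x) = 4*x + 2 pointwise, so the identity holds for every test function. Hence v is the weak derivative of u.


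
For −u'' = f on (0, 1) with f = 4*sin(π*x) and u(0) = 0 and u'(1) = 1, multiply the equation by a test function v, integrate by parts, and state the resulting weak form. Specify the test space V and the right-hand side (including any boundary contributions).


V = {v ∈ H^1(0, 1) : v(0) = 0} (test functions vanish at x = 0 where u is specified); weak form: ∫_0^1 u'v' dx = ∫_0^1 (4*sin(π*x)) v dx + v(1) for all v ∈ V.

Multiply both sides by a test function v and integrate from 0 to 1:
  ∫_0^1 −u''(x) v(x) dx = ∫_0^1 f(x) v(x) dx.
Integrate the LHS by parts once:
  ∫_0^1 −u'' v dx = −[u'(x) v(x)]_0^1 + ∫_0^1 u'(x) v'(x) dx.
Thus ∫_0^1 u'(x) v'(x) dx = ∫_0^1 f(x) v(x) dx + [u'(x) v(x)]_0^1.
Choose V so that boundary terms are either known or forced to vanish.
Mixed BC: u(0) = 0 (Dirichlet) and u'(1) = 1 (Neumann). Define V = {v ∈ H^1(0, 1) : v(0) = 0}. Then [u' v]_0^1 = u'(1)·v(1) − u'(0)·0 = v(1).
Weak formulation: find u (satisfying any essential BC) such that ∫_0^1 u'(x) v'(x) dx = ∫_0^1 f v dx + v(1) for all v ∈ V (Dirichlet at 0 absorbed into V; Neumann datum at x = 1 contributes the boundary term).
Substituting f(x) = 4*sin(π*x), the right-hand side is ∫_0^1 (4*sin(π*x)) v dx + v(1).


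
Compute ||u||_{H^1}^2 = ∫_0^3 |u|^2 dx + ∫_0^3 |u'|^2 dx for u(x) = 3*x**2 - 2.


||u||_{H^1}^2 = 3327/5

The H^1 norm (squared) on an interval (0, L) is
  ||u||_{H^1}^2 = ∫_0^L u(x)^2 dx + ∫_0^L u'(x)^2 dx.
Compute u'(x) = 6*x.
Then u(x)^2 = 9*x**4 - 12*x**2 + 4 and u'(x)^2 = 36*x**2.
Integrate each monomial from 0 to 3 using ∫_0^3 c·x^n dx = c·3^(n+1)/(n+1):
  ∫_0^3 u(x)^2 dx = ∫_0^3 (9*x^4 - 12*x^2 + 4) dx. Term by term:
    ∫_0^3 9*x^4 dx = 2187/5;  ∫_0^3 -12*x^2 dx = -108;  ∫_0^3 4 dx = 12.
  Sum: 2187/5 − 108 + 12 = 1707/5.
  ∫_0^3 u'(x)^2 dx = ∫_0^3 (36*x^2) dx. Term by term:
    ∫_0^3 36*x^2 dx = 324.
Adding: ||u||_{H^1}^2 = 1707/5 + 324 = 3327/5.


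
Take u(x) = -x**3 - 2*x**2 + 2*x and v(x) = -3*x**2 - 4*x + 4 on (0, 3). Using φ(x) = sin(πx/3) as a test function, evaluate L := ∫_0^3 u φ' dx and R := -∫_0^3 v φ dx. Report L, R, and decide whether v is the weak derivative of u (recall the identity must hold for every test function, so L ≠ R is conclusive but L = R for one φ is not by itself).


LHS = -324/π^3 + 105/π, RHS = -324/π^3 + 93/π. No, v is not the weak derivative of u.

u(x) = -x**3 - 2*x**2 + 2*x, classical derivative u'(x) = -3*x**2 - 4*x + 2.
φ(x) = sin(πx/3), so φ'(x) = π*cos(π*x/3)/3.
Note φ(0) = φ(3) = 0, so the boundary term u·φ vanishes.
LHS = ∫_0^3 u(x) φ'(x) dx = ∫_0^3 (-π*x^3*cos(π*x/3)/3 - 2*π*x^2*cos(π*x/3)/3 + 2*π*x*cos(π*x/3)/3) dx. Term by term:
  ∫_0^3 -2*π*x^2*cos(π*x/3)/3 dx = 36/π;  ∫_0^3 -π*x^3*cos(π*x/3)/3 dx = -324/π^3 + 81/π;  ∫_0^3 2*π*x*cos(π*x/3)/3 dx = -12/π.
Sum: 36/π + -324/π^3 + 81/π − 12/π = -324/π^3 + 105/π.
So LHS = -324/π^3 + 105/π.
∫_0^3 v(x) φ(x) dx = ∫_0^3 (-3*x^2*sin(π*x/3) - 4*x*sin(π*x/3) + 4*sin(π*x/3)) dx. Term by term:
  ∫_0^3 4*sin(π*x/3) dx = 24/π;  ∫_0^3 -4*x*sin(π*x/3) dx = -36/π;  ∫_0^3 -3*x^2*sin(π*x/3) dx = -81/π + 324/π^3.
Sum: 24/π − 36/π + -81/π + 324/π^3 = -93/π + 324/π^3.
So RHS = -∫_0^3 v(x) φ(x) dx = -324/π^3 + 93/π.
LHS − RHS = 12/π ≠ 0, so the identity fails.
(For a valid weak derivative the identity must hold for EVERY test function, in particular this one. The failure shows v is NOT the weak derivative of u.)
Correct weak derivative would be u'(x) = -3*x**2 - 4*x + 2.


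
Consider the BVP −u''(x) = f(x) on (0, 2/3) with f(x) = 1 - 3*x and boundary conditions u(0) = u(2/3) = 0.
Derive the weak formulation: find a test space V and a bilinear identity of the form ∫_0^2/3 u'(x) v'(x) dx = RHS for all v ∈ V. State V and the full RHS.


V = H^1_0(0, 2/3) (so v(0) = v(2/3) = 0); weak form: ∫_0^2/3 u'v' dx = ∫_0^2/3 (1 - 3*x) v dx for all v ∈ V.

Multiply both sides by a test function v and integrate from 0 to 2/3:
  ∫_0^2/3 −u''(x) v(x) dx = ∫_0^2/3 f(x) v(x) dx.
Integrate the LHS by parts once:
  ∫_0^2/3 −u'' v dx = −[u'(x) v(x)]_0^2/3 + ∫_0^2/3 u'(x) v'(x) dx.
Thus ∫_0^2/3 u'(x) v'(x) dx = ∫_0^2/3 f(x) v(x) dx + [u'(x) v(x)]_0^2/3.
Choose V so that boundary terms are either known or forced to vanish.
u is Dirichlet: u(0) = u(2/3) = 0. Let V = H^1_0(0, 2/3); then v(0) = v(2/3) = 0, and [u' v]_0^2/3 = 0.
Weak formulation: find u (satisfying any essential BC) such that ∫_0^2/3 u'(x) v'(x) dx = ∫_0^2/3 f v dx for all v ∈ V.
Substituting f(x) = 1 - 3*x, the right-hand side is ∫_0^2/3 (1 - 3*x) v dx.


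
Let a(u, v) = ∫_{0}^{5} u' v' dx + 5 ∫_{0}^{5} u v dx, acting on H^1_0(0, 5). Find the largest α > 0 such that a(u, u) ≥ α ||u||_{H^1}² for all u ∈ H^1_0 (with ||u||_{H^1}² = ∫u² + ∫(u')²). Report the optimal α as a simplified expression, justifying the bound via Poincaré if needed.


α = 1

Coercivity of a(·,·) on H^1_0(0, 5) means a(u, u) ≥ α ||u||_{H^1}² for every u ∈ H^1_0.
The interval has length L = 5, and Poincaré/coercivity depend only on L. Here a(u, u) = ∫(u')² + (5)·∫u².
Here c = 5 ≥ 1, so a(u,u) = ∫(u')² + c∫u² ≥ ∫(u')² + ∫u² = ||u||_{H^1}², i.e. α = 1 works. No larger α is possible: a(u,u) ≥ α||u||_{H^1}² means (1−α)∫(u')² ≥ (α−c)∫u², and for the modes u_n = sin(nπ(x−x₀)/L) (x₀ the left endpoint) one has ∫u_n²/∫(u_n')² = (L/(nπ))² → 0, so a(u_n,u_n)/||u_n||_{H^1}² → 1. Hence the optimal constant is α = 1.
Therefore α = 1.


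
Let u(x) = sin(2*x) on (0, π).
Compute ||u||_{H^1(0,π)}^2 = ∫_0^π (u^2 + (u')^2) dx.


||u||_{H^1(0,π)}^2 = 5*π/2

u'(x) = 2*cos(2*x).
Expand u² and (u')² and integrate term by term on (0, π), using: for integers n ≥ 1, ∫_0^π sin²(nx) dx = ∫_0^π cos²(nx) dx = π/2; for n ≠ n', ∫_0^π sin(nx)sin(n'x) dx = ∫_0^π cos(nx)cos(n'x) dx = 0; and by product-to-sum, ∫_0^π sin(nx)cos(n'x) dx = ½∫_0^π [sin((n+n')x) + sin((n−n')x)] dx, which is 0 when n+n' is even and 2n/(n²−n'²) when n+n' is odd (it need not vanish on (0, π)).
  u² squared terms: (1)²·∫sin(2x)² dx = 1·π/2 = π/2.
  So ∫_0^π u² dx = π/2.
  (u')² squared terms: (2)²·∫cos(2x)² dx = 4·π/2 = 2*π.
  So ∫_0^π (u')² dx = 2*π.
||u||_{H^1}^2 = (π/2) + (2*π) = 5*π/2.


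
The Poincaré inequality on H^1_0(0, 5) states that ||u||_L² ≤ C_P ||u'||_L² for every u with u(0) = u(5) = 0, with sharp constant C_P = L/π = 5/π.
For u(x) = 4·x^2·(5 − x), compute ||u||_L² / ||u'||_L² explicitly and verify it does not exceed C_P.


||u||_L² / ||u'||_L² = 5*sqrt(14)/14 < C_P = 5/π.

u(x) = 4·x^2·(5 − x), so u'(x) = 4*x*(10 - 3*x).
u(x) = 4·x^2·(5 − x) vanishes at x = 0 and x = 5, so u ∈ H^1_0(0, 5). Differentiate via the product rule and integrate the resulting polynomials term by term.
  ∫_0^5 u² dx = ∫_0^5 (16*x^6 - 160*x^5 + 400*x^4) dx. Term by term:
    ∫_0^5 16*x^6 dx = 1250000/7;  ∫_0^5 -160*x^5 dx = -1250000/3;  ∫_0^5 400*x^4 dx = 250000.
  Sum: 1250000/7 − 1250000/3 + 250000 = 250000/21.
  ∫_0^5 (u')² dx = ∫_0^5 (144*x^4 - 960*x^3 + 1600*x^2) dx. Term by term:
    ∫_0^5 144*x^4 dx = 90000;  ∫_0^5 -960*x^3 dx = -150000;  ∫_0^5 1600*x^2 dx = 200000/3.
  Sum: 90000 − 150000 + 200000/3 = 20000/3.
∫_0^5 u² dx = 250000/21, so ||u||_L² = 500*sqrt(21)/21.
∫_0^5 (u')² dx = 20000/3, so ||u'||_L² = 100*sqrt(6)/3.
Ratio ||u||_L² / ||u'||_L² = 5*sqrt(14)/14.
Sharp Poincaré constant on H^1_0(0, 5) is C_P = L/π = 5/π, achieved by sin(π/5·x).
A polynomial bump cannot attain the sharp Poincaré constant (only the first sine eigenfunction does), so the ratio is strictly less than C_P, consistent with ||u||_L² ≤ C_P ||u'||_L².
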